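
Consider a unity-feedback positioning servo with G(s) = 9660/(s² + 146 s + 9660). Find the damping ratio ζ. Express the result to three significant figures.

ζ ≈ 0.743

Matching coefficients with s² + 2ζω_n s + ω_n² gives ω_n² = 9660 ⇒ ω_n = 98.3 rad/s, and ζ = 146/(2ω_n) = 0.743.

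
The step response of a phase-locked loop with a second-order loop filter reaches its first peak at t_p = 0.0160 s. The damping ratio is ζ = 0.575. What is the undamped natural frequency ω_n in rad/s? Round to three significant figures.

ω_n ≈ 240 rad/s

Peak time t_p = π/ω_d, so ω_d = π/t_p = π/0.0160 = 196 rad/s.
ω_n = ω_d/√(1−ζ²) = 196/√0.669 = 240 rad/s.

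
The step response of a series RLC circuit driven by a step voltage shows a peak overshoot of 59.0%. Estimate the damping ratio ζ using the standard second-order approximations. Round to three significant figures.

ζ ≈ 0.166

From %OS = 100·exp(−πζ/√(1−ζ²)), invert to get ζ = −ln(OS)/√(π² + ln²(OS)) with OS = 0.590.
−ln 0.590 = 0.5276, so ζ = 0.5276/√(π² + 0.2784) = 0.166.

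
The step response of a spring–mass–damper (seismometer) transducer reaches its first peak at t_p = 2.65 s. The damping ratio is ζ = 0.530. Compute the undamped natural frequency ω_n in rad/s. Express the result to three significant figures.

Peak time t_p = π/ω_d, so ω_d = π/t_p = π/2.65 = 1.19 rad/s.
ω_n = ω_d/√(1−ζ²) = 1.19/√0.719 = 1.40 rad/s.

ω_n ≈ 1.40 rad/s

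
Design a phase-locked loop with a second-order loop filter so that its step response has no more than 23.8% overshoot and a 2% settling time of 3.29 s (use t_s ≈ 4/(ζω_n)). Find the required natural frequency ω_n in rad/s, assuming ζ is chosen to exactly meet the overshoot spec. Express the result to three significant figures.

ζ = −ln(OS)/√(π² + (ln OS)²). With OS = 0.238, ln OS = −1.435 and ζ = 1.435/3.454 = 0.416.
From t_s ≈ 4/(ζω_n): ω_n = 4/(ζ·t_s) = 4/(0.416·3.29) = 2.93 rad/s.

ω_n ≈ 2.93 rad/s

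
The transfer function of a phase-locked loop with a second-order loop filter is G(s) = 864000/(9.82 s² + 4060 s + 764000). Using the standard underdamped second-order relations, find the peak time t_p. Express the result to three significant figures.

Dividing through by 9.82: denominator becomes s² + 413.4 s + 77800.
So ω_n = √77800 = 279 rad/s and ζ = 413.4/(2·279) = 0.741.
ω_d = ω_n√(1−ζ²) = 187 rad/s. t_p = π/ω_d = 0.0168 s.

t_p ≈ 0.0168 s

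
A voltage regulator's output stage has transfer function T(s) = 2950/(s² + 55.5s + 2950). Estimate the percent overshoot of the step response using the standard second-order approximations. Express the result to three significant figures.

Matching coefficients with s² + 2ζω_n s + ω_n² gives ω_n² = 2950 ⇒ ω_n = 54.3 rad/s, and ζ = 55.5/(2ω_n) = 0.511.
%OS = 100 e^{−πζ/√(1−ζ²)} with ζ = 0.511 gives 15.5%.

%OS ≈ 15.5%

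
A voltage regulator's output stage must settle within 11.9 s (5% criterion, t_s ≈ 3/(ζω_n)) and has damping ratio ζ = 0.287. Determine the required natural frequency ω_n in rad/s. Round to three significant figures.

Rearranging t_s ≈ 3/(ζω_n) gives ω_n = 3/(ζ·t_s) = 3/(0.287 × 11.9) = 0.878 rad/s.

ω_n ≈ 0.878 rad/s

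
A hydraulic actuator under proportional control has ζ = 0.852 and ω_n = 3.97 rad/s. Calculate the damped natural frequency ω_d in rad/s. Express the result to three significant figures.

ω_d = ω_n√(1−ζ²) = 3.97·√0.274 = 2.08 rad/s.

ω_d ≈ 2.08 rad/s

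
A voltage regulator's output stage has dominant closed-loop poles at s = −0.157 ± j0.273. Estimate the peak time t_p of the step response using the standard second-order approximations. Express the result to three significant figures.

t_p = π/ω_d with ω_d = 0.273 (the imaginary part), so t_p = 11.5 s.

t_p ≈ 11.5 s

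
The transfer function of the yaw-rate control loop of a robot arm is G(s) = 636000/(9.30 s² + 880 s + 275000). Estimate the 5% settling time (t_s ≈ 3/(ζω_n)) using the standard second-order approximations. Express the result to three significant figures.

t_s ≈ 0.0634 s

Dividing through by 9.30: denominator becomes s² + 94.62 s + 29570.
So ω_n = √29570 = 172 rad/s and ζ = 94.62/(2·172) = 0.275.
t_s ≈ 3/(ζω_n) = 0.0634 s.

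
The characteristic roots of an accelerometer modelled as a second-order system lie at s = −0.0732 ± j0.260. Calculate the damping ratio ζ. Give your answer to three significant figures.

ζ ≈ 0.271

The poles are at −σ ± jω_d with σ = 0.0732 and ω_d = 0.260, so ω_n = √(σ²+ω_d²) = 0.270 rad/s and ζ = σ/ω_n = 0.271.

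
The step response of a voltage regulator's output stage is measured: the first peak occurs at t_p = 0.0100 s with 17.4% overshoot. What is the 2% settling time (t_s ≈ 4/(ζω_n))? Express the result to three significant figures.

t_s ≈ 0.0229 s

ζ from %OS: ζ = |ln 0.174|/√(π²+ln²0.174) = 0.486.
From t_p = π/ω_d, ω_d = π/0.0100 = 314 rad/s, so ω_n = ω_d/√(1−ζ²) = 360 rad/s.
t_s ≈ 4/(ζω_n) = 4/(0.486·360) = 0.0229 s.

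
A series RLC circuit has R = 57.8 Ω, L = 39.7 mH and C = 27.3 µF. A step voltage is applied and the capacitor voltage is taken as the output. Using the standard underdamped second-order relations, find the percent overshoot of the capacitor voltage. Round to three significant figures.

%OS ≈ 2.60%

For a series RLC circuit (capacitor voltage as output), ω_n = 1/√(LC) = 1/√(39.7 mH · 27.3 µF) = 961 rad/s.
ζ = (R/2)·√(C/L) = (57.8/2)·√(27.3 µF/39.7 mH) = 0.758.
%OS = 100 e^{−πζ/√(1−ζ²)} with ζ = 0.758 gives 2.60%.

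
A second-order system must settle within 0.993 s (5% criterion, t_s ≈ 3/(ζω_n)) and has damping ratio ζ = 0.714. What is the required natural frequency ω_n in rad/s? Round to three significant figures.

Rearranging t_s ≈ 3/(ζω_n) gives ω_n = 3/(ζ·t_s) = 3/(0.714 × 0.993) = 4.23 rad/s.

ω_n ≈ 4.23 rad/s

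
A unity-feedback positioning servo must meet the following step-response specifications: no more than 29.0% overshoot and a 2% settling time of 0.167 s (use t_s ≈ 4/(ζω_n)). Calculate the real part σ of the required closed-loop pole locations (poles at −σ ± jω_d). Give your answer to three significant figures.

σ ≈ 24.0

The settling-time spec alone fixes σ = ζω_n = 4/t_s = 4/0.167 = 24.0.
(Overshoot then fixes ζ = 0.367 and hence ω_d = σ·√(1−ζ²)/ζ = 60.8 rad/s.)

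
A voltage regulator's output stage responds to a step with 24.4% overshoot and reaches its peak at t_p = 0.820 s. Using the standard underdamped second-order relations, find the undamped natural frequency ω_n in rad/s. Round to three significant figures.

ω_n ≈ 4.20 rad/s

ζ from %OS: ζ = |ln 0.244|/√(π²+ln²0.244) = 0.410.
t_p = π/ω_d ⇒ ω_d = 3.83 rad/s; then ω_n = ω_d/√(1−ζ²) = 4.20 rad/s.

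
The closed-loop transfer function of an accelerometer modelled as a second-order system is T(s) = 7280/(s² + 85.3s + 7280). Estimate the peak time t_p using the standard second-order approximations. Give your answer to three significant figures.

ω_n = √7280 = 85.3 rad/s; ζ = 85.3/(2·85.3) = 0.500.
ω_d = ω_n√(1−ζ²) = 73.9 rad/s. Then t_p = π/ω_d = 0.0425 s.

t_p ≈ 0.0425 s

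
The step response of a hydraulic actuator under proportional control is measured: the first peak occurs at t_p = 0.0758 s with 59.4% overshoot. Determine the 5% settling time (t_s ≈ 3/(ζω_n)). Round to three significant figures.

ζ from %OS: ζ = |ln 0.594|/√(π²+ln²0.594) = 0.164.
From t_p = π/ω_d, ω_d = π/0.0758 = 41.4 rad/s, so ω_n = ω_d/√(1−ζ²) = 42.0 rad/s.
t_s ≈ 3/(ζω_n) = 3/(0.164·42.0) = 0.437 s.

t_s ≈ 0.437 s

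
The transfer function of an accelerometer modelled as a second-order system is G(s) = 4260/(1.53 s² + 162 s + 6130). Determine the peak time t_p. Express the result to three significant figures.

Dividing through by 1.53: denominator becomes s² + 105.9 s + 4007.
So ω_n = √4007 = 63.3 rad/s and ζ = 105.9/(2·63.3) = 0.836.
ω_d = ω_n√(1−ζ²) = 34.7 rad/s. t_p = π/ω_d = 0.0905 s.

t_p ≈ 0.0905 s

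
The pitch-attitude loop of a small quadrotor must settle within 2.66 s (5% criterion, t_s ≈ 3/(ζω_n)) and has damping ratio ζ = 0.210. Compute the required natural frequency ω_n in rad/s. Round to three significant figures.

Rearranging t_s ≈ 3/(ζω_n) gives ω_n = 3/(ζ·t_s) = 3/(0.210 × 2.66) = 5.37 rad/s.

ω_n ≈ 5.37 rad/s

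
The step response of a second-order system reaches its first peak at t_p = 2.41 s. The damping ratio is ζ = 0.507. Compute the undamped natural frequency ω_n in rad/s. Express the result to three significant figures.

Peak time t_p = π/ω_d, so ω_d = π/t_p = π/2.41 = 1.30 rad/s.
ω_n = ω_d/√(1−ζ²) = 1.30/√0.743 = 1.51 rad/s.

ω_n ≈ 1.51 rad/s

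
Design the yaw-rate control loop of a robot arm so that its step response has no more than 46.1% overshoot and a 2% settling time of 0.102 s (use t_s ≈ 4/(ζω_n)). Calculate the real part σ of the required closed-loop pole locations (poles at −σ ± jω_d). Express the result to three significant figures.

The settling-time spec alone fixes σ = ζω_n = 4/t_s = 4/0.102 = 39.2.
(Overshoot then fixes ζ = 0.239 and hence ω_d = σ·√(1−ζ²)/ζ = 159 rad/s.)

σ ≈ 39.2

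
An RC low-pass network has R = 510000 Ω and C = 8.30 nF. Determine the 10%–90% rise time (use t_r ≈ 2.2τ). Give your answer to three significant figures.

τ = RC = 510000 × 8.30 nF = 0.00423 s.
t_r ≈ 2.2τ = 0.00931 s.

t_r ≈ 0.00931 s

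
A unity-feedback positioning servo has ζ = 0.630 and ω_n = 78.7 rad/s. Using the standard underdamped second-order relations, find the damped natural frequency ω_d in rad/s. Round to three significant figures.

ω_d ≈ 61.1 rad/s

ω_d = ω_n√(1−ζ²) = 78.7·√0.603 = 61.1 rad/s.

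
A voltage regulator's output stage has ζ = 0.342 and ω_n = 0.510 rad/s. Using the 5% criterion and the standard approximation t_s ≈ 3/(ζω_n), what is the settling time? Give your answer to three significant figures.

t_s ≈ 17.2 s

t_s ≈ 3/(ζω_n) = 3/(0.342 × 0.510) = 17.2 s.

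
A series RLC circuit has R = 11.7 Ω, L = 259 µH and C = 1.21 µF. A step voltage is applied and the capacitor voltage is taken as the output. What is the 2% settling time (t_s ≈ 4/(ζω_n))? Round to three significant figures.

t_s ≈ 0.000177 s

For a series RLC circuit (capacitor voltage as output), ω_n = 1/√(LC) = 1/√(259 µH · 1.21 µF) = 56500 rad/s.
ζ = (R/2)·√(C/L) = (11.7/2)·√(1.21 µF/259 µH) = 0.400.
t_s ≈ 4/(ζω_n) = 0.000177 s.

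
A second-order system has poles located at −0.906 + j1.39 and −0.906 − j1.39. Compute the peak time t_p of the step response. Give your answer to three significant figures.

t_p ≈ 2.26 s

t_p = π/ω_d with ω_d = 1.39 (the imaginary part), so t_p = 2.26 s.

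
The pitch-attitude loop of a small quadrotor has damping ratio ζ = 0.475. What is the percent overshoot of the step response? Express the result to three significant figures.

%OS ≈ 18.3%

For an underdamped second-order system, %OS = 100·exp(−πζ/√(1−ζ²)).
πζ/√(1−ζ²) = π·0.475/√(1−0.226) = 1.696, so %OS = 100·e^(−1.696) = 18.3%.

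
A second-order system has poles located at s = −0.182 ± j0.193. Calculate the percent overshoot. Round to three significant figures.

%OS ≈ 5.17%

The poles are at −σ ± jω_d with σ = 0.182 and ω_d = 0.193, so ω_n = √(σ²+ω_d²) = 0.265 rad/s and ζ = σ/ω_n = 0.686.
Overshoot: exp(−π·0.686/√(1−0.686²)) = 0.0517, i.e. 5.17%.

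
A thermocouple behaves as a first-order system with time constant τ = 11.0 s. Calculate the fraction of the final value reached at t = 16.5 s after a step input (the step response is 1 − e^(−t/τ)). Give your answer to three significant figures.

y(t)/y_∞ = 1 − e^(−t/τ) = 1 − e^(−16.5/11.0) = 1 − e^(−1.50) = 0.777.

y/y_∞ ≈ 0.777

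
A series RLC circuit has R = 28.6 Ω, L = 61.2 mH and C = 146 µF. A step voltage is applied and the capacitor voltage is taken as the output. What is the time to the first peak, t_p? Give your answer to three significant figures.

t_p ≈ 0.0131 s

For a series RLC circuit (capacitor voltage as output), ω_n = 1/√(LC) = 1/√(61.2 mH · 146 µF) = 335 rad/s.
ζ = (R/2)·√(C/L) = (28.6/2)·√(146 µF/61.2 mH) = 0.698.
The damped frequency ω_d = ω_n√(1−ζ²) = 239 rad/s. t_p = π/ω_d = 0.0131 s.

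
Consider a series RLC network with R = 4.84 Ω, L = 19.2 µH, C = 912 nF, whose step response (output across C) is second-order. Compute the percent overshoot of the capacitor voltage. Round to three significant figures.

For a series RLC circuit (capacitor voltage as output), ω_n = 1/√(LC) = 1/√(19.2 µH · 912 nF) = 239000 rad/s.
ζ = (R/2)·√(C/L) = (4.84/2)·√(912 nF/19.2 µH) = 0.527.
%OS = 100·exp(−πζ/√(1−ζ²)) = 14.2%.

%OS ≈ 14.2%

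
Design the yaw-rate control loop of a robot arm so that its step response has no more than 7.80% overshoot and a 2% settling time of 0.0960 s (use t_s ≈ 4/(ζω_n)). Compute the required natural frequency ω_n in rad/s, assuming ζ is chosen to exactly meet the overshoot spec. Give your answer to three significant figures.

Inverting the overshoot relation: ζ = |ln 0.0780|/√(π² + ln²0.0780) = 0.630.
From t_s ≈ 4/(ζω_n): ω_n = 4/(ζ·t_s) = 4/(0.630·0.0960) = 66.1 rad/s.

ω_n ≈ 66.1 rad/s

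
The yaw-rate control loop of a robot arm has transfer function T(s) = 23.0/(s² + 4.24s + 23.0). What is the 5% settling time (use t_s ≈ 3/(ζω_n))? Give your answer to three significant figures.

Matching coefficients with s² + 2ζω_n s + ω_n² gives ω_n² = 23.0 ⇒ ω_n = 4.80 rad/s, and ζ = 4.24/(2ω_n) = 0.442.
t_s ≈ 3/(ζω_n) = 3/(0.442·4.80) = 1.42 s.

t_s ≈ 1.42 s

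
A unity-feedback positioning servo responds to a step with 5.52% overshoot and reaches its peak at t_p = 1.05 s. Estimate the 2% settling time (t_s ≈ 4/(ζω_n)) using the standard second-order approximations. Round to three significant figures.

The overshoot fixes ζ = −ln(OS)/√(π²+ln²(OS)) = 0.678.
t_p = π/ω_d ⇒ ω_d = 2.99 rad/s; then ω_n = ω_d/√(1−ζ²) = 4.07 rad/s.
t_s ≈ 4/(ζω_n) = 4/(0.678·4.07) = 1.45 s.

t_s ≈ 1.45 s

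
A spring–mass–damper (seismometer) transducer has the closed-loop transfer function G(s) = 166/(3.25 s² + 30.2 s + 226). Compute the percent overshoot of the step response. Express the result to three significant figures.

Dividing through by 3.25: denominator becomes s² + 9.292 s + 69.54.
So ω_n = √69.54 = 8.34 rad/s and ζ = 9.292/(2·8.34) = 0.557.
Overshoot: exp(−π·0.557/√(1−0.557²)) = 0.121, i.e. 12.1%.

%OS ≈ 12.1%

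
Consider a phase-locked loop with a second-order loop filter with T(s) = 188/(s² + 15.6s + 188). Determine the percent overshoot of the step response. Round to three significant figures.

%OS ≈ 11.4%

ω_n = √188 = 13.7 rad/s; ζ = 15.6/(2·13.7) = 0.569.
%OS = 100·exp(−πζ/√(1−ζ²)) = 11.4%.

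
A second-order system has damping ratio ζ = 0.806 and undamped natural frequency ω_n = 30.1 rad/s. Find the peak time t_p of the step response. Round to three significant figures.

The damped frequency is ω_d = ω_n√(1−ζ²) = 30.1·√(1−0.650) = 17.8 rad/s.
Peak time t_p = π/ω_d = π/17.8 = 0.176 s.

t_p ≈ 0.176 s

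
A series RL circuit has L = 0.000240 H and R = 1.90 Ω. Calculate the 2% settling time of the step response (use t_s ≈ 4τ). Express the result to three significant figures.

t_s ≈ 0.000505 s

τ = L/R = 0.000240/1.90 = 0.000126 s.
t_s ≈ 4τ = 0.000505 s.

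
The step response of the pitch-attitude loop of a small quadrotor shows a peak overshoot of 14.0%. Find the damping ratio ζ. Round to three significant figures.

From %OS = 100·exp(−πζ/√(1−ζ²)), invert to get ζ = −ln(OS)/√(π² + ln²(OS)) with OS = 0.140.
−ln 0.140 = 1.966, so ζ = 1.966/√(π² + 3.866) = 0.531.

ζ ≈ 0.531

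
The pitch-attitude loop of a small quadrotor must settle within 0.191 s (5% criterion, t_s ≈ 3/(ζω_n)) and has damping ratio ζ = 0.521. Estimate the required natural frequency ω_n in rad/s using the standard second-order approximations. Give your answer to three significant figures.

Rearranging t_s ≈ 3/(ζω_n) gives ω_n = 3/(ζ·t_s) = 3/(0.521 × 0.191) = 30.1 rad/s.

ω_n ≈ 30.1 rad/s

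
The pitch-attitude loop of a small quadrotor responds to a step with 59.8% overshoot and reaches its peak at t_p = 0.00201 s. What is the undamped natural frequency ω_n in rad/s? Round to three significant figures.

From the overshoot, ζ = −ln(OS)/√(π²+ln²(OS)) = 0.162.
From t_p = π/ω_d, ω_d = π/0.00201 = 1560 rad/s, so ω_n = ω_d/√(1−ζ²) = 1580 rad/s.

ω_n ≈ 1580 rad/s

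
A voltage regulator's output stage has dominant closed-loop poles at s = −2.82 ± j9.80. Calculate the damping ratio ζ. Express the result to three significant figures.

With σ = 2.82, ω_d = 9.80: ω_n = √(σ²+ω_d²) = 10.2 rad/s, ζ = σ/ω_n = 0.277.

ζ ≈ 0.277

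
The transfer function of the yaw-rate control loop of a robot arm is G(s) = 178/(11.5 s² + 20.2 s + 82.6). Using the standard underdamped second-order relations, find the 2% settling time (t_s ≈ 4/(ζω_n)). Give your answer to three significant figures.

t_s ≈ 4.55 s

Dividing through by 11.5: denominator becomes s² + 1.757 s + 7.183.
So ω_n = √7.183 = 2.68 rad/s and ζ = 1.757/(2·2.68) = 0.328.
t_s ≈ 4/(ζω_n) = 4.55 s.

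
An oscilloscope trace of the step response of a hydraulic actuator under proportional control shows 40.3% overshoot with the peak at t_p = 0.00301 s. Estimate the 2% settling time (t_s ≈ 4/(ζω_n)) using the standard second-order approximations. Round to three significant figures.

t_s ≈ 0.0132 s

ζ from %OS: ζ = |ln 0.403|/√(π²+ln²0.403) = 0.278.
From t_p = π/ω_d, ω_d = π/0.00301 = 1040 rad/s, so ω_n = ω_d/√(1−ζ²) = 1090 rad/s.
t_s ≈ 4/(ζω_n) = 4/(0.278·1090) = 0.0132 s.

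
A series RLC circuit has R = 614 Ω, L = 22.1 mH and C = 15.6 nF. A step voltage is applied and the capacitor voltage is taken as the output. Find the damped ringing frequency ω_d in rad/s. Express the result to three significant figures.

For a series RLC circuit (capacitor voltage as output), ω_n = 1/√(LC) = 1/√(22.1 mH · 15.6 nF) = 53900 rad/s.
ζ = (R/2)·√(C/L) = (614/2)·√(15.6 nF/22.1 mH) = 0.258.
ω_d = ω_n√(1−ζ²) = 52000 rad/s.

ω_d ≈ 52000 rad/s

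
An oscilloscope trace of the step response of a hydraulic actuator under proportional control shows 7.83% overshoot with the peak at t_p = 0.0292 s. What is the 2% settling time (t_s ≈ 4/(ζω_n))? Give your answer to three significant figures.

ζ from %OS: ζ = |ln 0.0783|/√(π²+ln²0.0783) = 0.630.
From t_p = π/ω_d, ω_d = π/0.0292 = 108 rad/s, so ω_n = ω_d/√(1−ζ²) = 139 rad/s.
t_s ≈ 4/(ζω_n) = 4/(0.630·139) = 0.0459 s.

t_s ≈ 0.0459 s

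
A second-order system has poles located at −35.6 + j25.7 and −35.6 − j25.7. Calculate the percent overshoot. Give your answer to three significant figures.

%OS ≈ 1.29%

|pole| = ω_n = √(35.6² + 25.7²) = 43.9 rad/s; ζ = cos θ = σ/ω_n = 0.811.
%OS = 100 e^{−πζ/√(1−ζ²)} with ζ = 0.811 gives 1.29%.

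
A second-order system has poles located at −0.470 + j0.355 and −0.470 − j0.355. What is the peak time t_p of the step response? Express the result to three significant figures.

t_p ≈ 8.85 s

t_p = π/ω_d with ω_d = 0.355 (the imaginary part), so t_p = 8.85 s.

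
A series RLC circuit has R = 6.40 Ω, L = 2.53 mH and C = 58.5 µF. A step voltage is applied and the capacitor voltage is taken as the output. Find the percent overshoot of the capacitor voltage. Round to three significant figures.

%OS ≈ 17.4%

For a series RLC circuit (capacitor voltage as output), ω_n = 1/√(LC) = 1/√(2.53 mH · 58.5 µF) = 2600 rad/s.
ζ = (R/2)·√(C/L) = (6.40/2)·√(58.5 µF/2.53 mH) = 0.487.
%OS = 100 e^{−πζ/√(1−ζ²)} with ζ = 0.487 gives 17.4%.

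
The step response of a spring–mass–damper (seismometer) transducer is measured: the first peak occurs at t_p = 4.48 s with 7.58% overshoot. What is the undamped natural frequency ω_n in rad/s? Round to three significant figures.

ζ from %OS: ζ = |ln 0.0758|/√(π²+ln²0.0758) = 0.635.
t_p = π/ω_d ⇒ ω_d = 0.701 rad/s; then ω_n = ω_d/√(1−ζ²) = 0.907 rad/s.

ω_n ≈ 0.907 rad/s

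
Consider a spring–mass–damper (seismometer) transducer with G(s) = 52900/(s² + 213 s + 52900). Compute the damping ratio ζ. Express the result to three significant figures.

ζ ≈ 0.463

ω_n = √52900 = 230 rad/s; ζ = 213/(2·230) = 0.463.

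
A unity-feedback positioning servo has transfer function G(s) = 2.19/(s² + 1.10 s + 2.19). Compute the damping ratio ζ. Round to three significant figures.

ζ ≈ 0.372

ω_n = √2.19 = 1.48 rad/s; ζ = 1.10/(2·1.48) = 0.372.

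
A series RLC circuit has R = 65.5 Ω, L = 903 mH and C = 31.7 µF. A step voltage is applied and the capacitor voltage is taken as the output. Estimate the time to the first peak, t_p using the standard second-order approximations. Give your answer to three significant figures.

t_p ≈ 0.0171 s

For a series RLC circuit (capacitor voltage as output), ω_n = 1/√(LC) = 1/√(903 mH · 31.7 µF) = 187 rad/s.
ζ = (R/2)·√(C/L) = (65.5/2)·√(31.7 µF/903 mH) = 0.194.
ω_d = ω_n√(1−ζ²) = 183 rad/s. t_p = π/ω_d = 0.0171 s.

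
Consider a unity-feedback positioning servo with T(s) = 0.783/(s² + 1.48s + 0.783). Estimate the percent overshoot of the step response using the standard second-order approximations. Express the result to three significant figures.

Comparing the denominator to s² + 2ζω_n s + ω_n²: ω_n = √0.783 = 0.885 rad/s, and 2ζω_n = 1.48 so ζ = 1.48/(2·0.885) = 0.836.
%OS = 100·exp(−πζ/√(1−ζ²)) = 0.830%.

%OS ≈ 0.830%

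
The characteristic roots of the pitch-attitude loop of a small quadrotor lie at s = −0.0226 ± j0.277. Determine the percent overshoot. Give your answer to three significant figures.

%OS ≈ 77.4%

|pole| = ω_n = √(0.0226² + 0.277²) = 0.278 rad/s; ζ = cos θ = σ/ω_n = 0.0813.
%OS = 100 e^{−πζ/√(1−ζ²)} with ζ = 0.0813 gives 77.4%.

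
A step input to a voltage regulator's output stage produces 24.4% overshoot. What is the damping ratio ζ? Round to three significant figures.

ζ = −ln(OS)/√(π² + (ln OS)²). With OS = 0.244, ln OS = −1.411 and ζ = 1.411/3.444 = 0.410.

ζ ≈ 0.410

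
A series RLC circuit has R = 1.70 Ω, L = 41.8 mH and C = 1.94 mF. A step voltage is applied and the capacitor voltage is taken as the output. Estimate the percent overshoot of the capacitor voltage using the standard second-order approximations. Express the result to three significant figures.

For a series RLC circuit (capacitor voltage as output), ω_n = 1/√(LC) = 1/√(41.8 mH · 1.94 mF) = 111 rad/s.
ζ = (R/2)·√(C/L) = (1.70/2)·√(1.94 mF/41.8 mH) = 0.183.
Overshoot: exp(−π·0.183/√(1−0.183²)) = 0.557, i.e. 55.7%.

%OS ≈ 55.7%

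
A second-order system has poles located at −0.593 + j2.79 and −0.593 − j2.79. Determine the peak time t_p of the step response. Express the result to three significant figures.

t_p ≈ 1.13 s

t_p = π/ω_d with ω_d = 2.79 (the imaginary part), so t_p = 1.13 s.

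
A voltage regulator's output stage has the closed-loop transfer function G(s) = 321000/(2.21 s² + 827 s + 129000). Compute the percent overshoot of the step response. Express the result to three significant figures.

Dividing through by 2.21: denominator becomes s² + 374.2 s + 58370.
So ω_n = √58370 = 242 rad/s and ζ = 374.2/(2·242) = 0.774.
%OS = 100 e^{−πζ/√(1−ζ²)} with ζ = 0.774 gives 2.14%.

%OS ≈ 2.14%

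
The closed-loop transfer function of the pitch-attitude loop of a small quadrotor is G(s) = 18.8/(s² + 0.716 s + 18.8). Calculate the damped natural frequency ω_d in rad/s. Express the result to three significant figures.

ω_d ≈ 4.32 rad/s

Matching coefficients with s² + 2ζω_n s + ω_n² gives ω_n² = 18.8 ⇒ ω_n = 4.34 rad/s, and ζ = 0.716/(2ω_n) = 0.0826.
ω_d = ω_n√(1−ζ²) = 4.32 rad/s.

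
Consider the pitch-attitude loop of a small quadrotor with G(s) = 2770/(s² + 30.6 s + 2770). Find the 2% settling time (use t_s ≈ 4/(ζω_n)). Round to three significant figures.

t_s ≈ 0.261 s

Comparing the denominator to s² + 2ζω_n s + ω_n²: ω_n = √2770 = 52.6 rad/s, and 2ζω_n = 30.6 so ζ = 30.6/(2·52.6) = 0.291.
t_s ≈ 4/(ζω_n) = 4/(0.291·52.6) = 0.261 s.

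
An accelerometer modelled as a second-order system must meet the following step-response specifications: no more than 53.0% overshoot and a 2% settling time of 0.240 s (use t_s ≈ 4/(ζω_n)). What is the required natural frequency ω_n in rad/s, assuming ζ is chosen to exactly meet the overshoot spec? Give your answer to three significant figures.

ω_n ≈ 84.1 rad/s

ζ = −ln(OS)/√(π² + (ln OS)²). With OS = 0.530, ln OS = −0.6349 and ζ = 0.6349/3.205 = 0.198.
From t_s ≈ 4/(ζω_n): ω_n = 4/(ζ·t_s) = 4/(0.198·0.240) = 84.1 rad/s.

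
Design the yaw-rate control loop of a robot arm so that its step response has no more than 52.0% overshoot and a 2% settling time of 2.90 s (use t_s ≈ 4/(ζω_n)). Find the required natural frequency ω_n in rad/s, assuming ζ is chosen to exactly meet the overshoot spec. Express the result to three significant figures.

ζ = −ln(OS)/√(π² + (ln OS)²). With OS = 0.520, ln OS = −0.6539 and ζ = 0.6539/3.209 = 0.204.
From t_s ≈ 4/(ζω_n): ω_n = 4/(ζ·t_s) = 4/(0.204·2.90) = 6.77 rad/s.

ω_n ≈ 6.77 rad/s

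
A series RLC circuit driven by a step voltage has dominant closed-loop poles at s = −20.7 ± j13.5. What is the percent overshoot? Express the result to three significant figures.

|pole| = ω_n = √(20.7² + 13.5²) = 24.7 rad/s; ζ = cos θ = σ/ω_n = 0.838.
%OS = 100 e^{−πζ/√(1−ζ²)} with ζ = 0.838 gives 0.809%.

%OS ≈ 0.809%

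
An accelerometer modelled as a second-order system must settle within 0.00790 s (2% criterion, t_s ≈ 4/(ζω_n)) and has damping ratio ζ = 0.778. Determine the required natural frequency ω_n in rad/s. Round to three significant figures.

Rearranging t_s ≈ 4/(ζω_n) gives ω_n = 4/(ζ·t_s) = 4/(0.778 × 0.00790) = 651 rad/s.

ω_n ≈ 651 rad/s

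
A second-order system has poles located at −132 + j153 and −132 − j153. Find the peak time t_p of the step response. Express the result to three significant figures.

t_p = π/ω_d with ω_d = 153 (the imaginary part), so t_p = 0.0205 s.

t_p ≈ 0.0205 s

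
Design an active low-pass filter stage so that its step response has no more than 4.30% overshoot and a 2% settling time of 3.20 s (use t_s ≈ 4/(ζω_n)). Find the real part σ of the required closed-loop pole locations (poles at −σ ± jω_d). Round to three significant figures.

The settling-time spec alone fixes σ = ζω_n = 4/t_s = 4/3.20 = 1.25.
(Overshoot then fixes ζ = 0.708 and hence ω_d = σ·√(1−ζ²)/ζ = 1.25 rad/s.)

σ ≈ 1.25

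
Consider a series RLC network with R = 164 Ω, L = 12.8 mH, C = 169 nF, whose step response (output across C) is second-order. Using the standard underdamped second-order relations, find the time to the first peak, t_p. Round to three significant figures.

For a series RLC circuit (capacitor voltage as output), ω_n = 1/√(LC) = 1/√(12.8 mH · 169 nF) = 21500 rad/s.
ζ = (R/2)·√(C/L) = (164/2)·√(169 nF/12.8 mH) = 0.298.
The damped frequency ω_d = ω_n√(1−ζ²) = 20500 rad/s. t_p = π/ω_d = 0.000153 s.

t_p ≈ 0.000153 s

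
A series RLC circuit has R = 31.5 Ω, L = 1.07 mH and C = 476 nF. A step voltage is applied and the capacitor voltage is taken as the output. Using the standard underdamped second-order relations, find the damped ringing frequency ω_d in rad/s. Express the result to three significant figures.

For a series RLC circuit (capacitor voltage as output), ω_n = 1/√(LC) = 1/√(1.07 mH · 476 nF) = 44300 rad/s.
ζ = (R/2)·√(C/L) = (31.5/2)·√(476 nF/1.07 mH) = 0.332.
The damped frequency ω_d = ω_n√(1−ζ²) = 41800 rad/s.

ω_d ≈ 41800 rad/s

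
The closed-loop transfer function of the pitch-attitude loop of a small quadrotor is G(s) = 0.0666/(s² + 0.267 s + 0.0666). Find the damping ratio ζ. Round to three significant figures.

ζ ≈ 0.517

Matching coefficients with s² + 2ζω_n s + ω_n² gives ω_n² = 0.0666 ⇒ ω_n = 0.258 rad/s, and ζ = 0.267/(2ω_n) = 0.517.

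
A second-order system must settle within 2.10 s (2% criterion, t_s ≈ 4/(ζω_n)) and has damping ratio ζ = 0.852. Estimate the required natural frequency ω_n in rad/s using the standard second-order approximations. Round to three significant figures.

ω_n ≈ 2.24 rad/s

Rearranging t_s ≈ 4/(ζω_n) gives ω_n = 4/(ζ·t_s) = 4/(0.852 × 2.10) = 2.24 rad/s.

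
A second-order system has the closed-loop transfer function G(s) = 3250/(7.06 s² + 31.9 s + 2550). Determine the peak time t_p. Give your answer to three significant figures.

t_p ≈ 0.166 s

Dividing through by 7.06: denominator becomes s² + 4.518 s + 361.2.
So ω_n = √361.2 = 19.0 rad/s and ζ = 4.518/(2·19.0) = 0.119.
ω_d = ω_n√(1−ζ²) = 18.9 rad/s. t_p = π/ω_d = 0.166 s.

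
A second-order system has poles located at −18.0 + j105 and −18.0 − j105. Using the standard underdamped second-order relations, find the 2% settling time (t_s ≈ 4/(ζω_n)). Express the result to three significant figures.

For poles at −σ ± jω_d, ζω_n = σ = 18.0, so t_s ≈ 4/σ = 0.222 s.

t_s ≈ 0.222 s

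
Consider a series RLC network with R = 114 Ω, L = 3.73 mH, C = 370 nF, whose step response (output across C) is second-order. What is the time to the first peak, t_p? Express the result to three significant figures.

t_p ≈ 0.000142 s

For a series RLC circuit (capacitor voltage as output), ω_n = 1/√(LC) = 1/√(3.73 mH · 370 nF) = 26900 rad/s.
ζ = (R/2)·√(C/L) = (114/2)·√(370 nF/3.73 mH) = 0.568.
The damped frequency ω_d = ω_n√(1−ζ²) = 22200 rad/s. t_p = π/ω_d = 0.000142 s.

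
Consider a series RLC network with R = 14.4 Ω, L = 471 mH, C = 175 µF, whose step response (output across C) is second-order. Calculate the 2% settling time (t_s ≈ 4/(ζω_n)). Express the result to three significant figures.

For a series RLC circuit (capacitor voltage as output), ω_n = 1/√(LC) = 1/√(471 mH · 175 µF) = 110 rad/s.
ζ = (R/2)·√(C/L) = (14.4/2)·√(175 µF/471 mH) = 0.139.
t_s ≈ 4/(ζω_n) = 0.262 s.

t_s ≈ 0.262 s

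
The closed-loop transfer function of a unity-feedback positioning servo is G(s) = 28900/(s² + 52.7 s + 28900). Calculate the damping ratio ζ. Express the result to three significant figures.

ω_n = √28900 = 170 rad/s; ζ = 52.7/(2·170) = 0.155.

ζ ≈ 0.155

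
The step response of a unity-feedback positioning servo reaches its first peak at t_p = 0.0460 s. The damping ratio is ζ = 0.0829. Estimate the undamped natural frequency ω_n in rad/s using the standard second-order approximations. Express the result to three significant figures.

ω_n ≈ 68.5 rad/s

Peak time t_p = π/ω_d, so ω_d = π/t_p = π/0.0460 = 68.3 rad/s.
ω_n = ω_d/√(1−ζ²) = 68.3/√0.993 = 68.5 rad/s.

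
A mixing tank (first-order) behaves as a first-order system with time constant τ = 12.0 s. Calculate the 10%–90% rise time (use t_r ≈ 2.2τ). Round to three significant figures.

t_r ≈ 26.4 s

t_r ≈ 2.2τ = 26.4 s.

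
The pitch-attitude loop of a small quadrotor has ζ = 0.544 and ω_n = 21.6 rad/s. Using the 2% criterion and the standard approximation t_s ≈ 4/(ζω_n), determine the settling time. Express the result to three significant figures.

t_s ≈ 0.340 s

t_s ≈ 4/(ζω_n) = 4/(0.544 × 21.6) = 0.340 s.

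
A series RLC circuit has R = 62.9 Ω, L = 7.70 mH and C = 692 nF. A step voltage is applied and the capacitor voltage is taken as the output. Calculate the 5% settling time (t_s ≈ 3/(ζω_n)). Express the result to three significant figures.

t_s ≈ 0.000734 s

For a series RLC circuit (capacitor voltage as output), ω_n = 1/√(LC) = 1/√(7.70 mH · 692 nF) = 13700 rad/s.
ζ = (R/2)·√(C/L) = (62.9/2)·√(692 nF/7.70 mH) = 0.298.
t_s ≈ 3/(ζω_n) = 0.000734 s.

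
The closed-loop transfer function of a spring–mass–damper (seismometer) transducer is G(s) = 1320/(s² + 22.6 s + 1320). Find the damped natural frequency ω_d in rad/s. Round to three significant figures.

ω_d ≈ 34.5 rad/s

Matching coefficients with s² + 2ζω_n s + ω_n² gives ω_n² = 1320 ⇒ ω_n = 36.3 rad/s, and ζ = 22.6/(2ω_n) = 0.311.
ω_d = 36.3·√(1 − 0.311²) = 34.5 rad/s.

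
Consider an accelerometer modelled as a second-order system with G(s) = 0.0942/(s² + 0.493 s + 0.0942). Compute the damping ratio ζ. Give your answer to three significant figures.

Matching coefficients with s² + 2ζω_n s + ω_n² gives ω_n² = 0.0942 ⇒ ω_n = 0.307 rad/s, and ζ = 0.493/(2ω_n) = 0.803.

ζ ≈ 0.803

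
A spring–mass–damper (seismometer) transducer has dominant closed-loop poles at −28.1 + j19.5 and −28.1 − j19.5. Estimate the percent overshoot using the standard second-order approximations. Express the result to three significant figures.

%OS ≈ 1.08%

The poles are at −σ ± jω_d with σ = 28.1 and ω_d = 19.5, so ω_n = √(σ²+ω_d²) = 34.2 rad/s and ζ = σ/ω_n = 0.822.
%OS = 100 e^{−πζ/√(1−ζ²)} with ζ = 0.822 gives 1.08%.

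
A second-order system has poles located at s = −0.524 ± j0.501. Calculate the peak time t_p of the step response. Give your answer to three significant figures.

t_p ≈ 6.27 s

t_p = π/ω_d with ω_d = 0.501 (the imaginary part), so t_p = 6.27 s.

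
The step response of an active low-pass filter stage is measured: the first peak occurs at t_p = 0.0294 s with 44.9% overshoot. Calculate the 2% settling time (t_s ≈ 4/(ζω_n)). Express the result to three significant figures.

ζ from %OS: ζ = |ln 0.449|/√(π²+ln²0.449) = 0.247.
t_p = π/ω_d ⇒ ω_d = 107 rad/s; then ω_n = ω_d/√(1−ζ²) = 110 rad/s.
t_s ≈ 4/(ζω_n) = 4/(0.247·110) = 0.147 s.

t_s ≈ 0.147 s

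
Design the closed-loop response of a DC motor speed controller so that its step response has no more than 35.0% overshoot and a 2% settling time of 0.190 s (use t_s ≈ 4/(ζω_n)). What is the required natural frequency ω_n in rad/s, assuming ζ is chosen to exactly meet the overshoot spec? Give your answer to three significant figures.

ζ = −ln(OS)/√(π² + (ln OS)²). With OS = 0.350, ln OS = −1.050 and ζ = 1.050/3.312 = 0.317.
Then ω_n = 4/(ζ t_s) = 4/(0.317 × 0.190) = 66.4 rad/s.

ω_n ≈ 66.4 rad/s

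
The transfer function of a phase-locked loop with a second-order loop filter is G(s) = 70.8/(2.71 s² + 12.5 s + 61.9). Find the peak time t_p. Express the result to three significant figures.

t_p ≈ 0.751 s

Dividing through by 2.71: denominator becomes s² + 4.613 s + 22.84.
So ω_n = √22.84 = 4.78 rad/s and ζ = 4.613/(2·4.78) = 0.483.
The damped frequency ω_d = ω_n√(1−ζ²) = 4.19 rad/s. t_p = π/ω_d = 0.751 s.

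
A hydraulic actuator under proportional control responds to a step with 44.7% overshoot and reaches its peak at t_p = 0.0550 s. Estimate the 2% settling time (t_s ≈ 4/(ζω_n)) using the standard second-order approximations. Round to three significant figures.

From the overshoot, ζ = −ln(OS)/√(π²+ln²(OS)) = 0.248.
From t_p = π/ω_d, ω_d = π/0.0550 = 57.1 rad/s, so ω_n = ω_d/√(1−ζ²) = 59.0 rad/s.
t_s ≈ 4/(ζω_n) = 4/(0.248·59.0) = 0.273 s.

t_s ≈ 0.273 s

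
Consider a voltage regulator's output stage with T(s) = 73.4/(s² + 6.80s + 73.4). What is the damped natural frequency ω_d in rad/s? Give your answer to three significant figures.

ω_d ≈ 7.86 rad/s

Comparing the denominator to s² + 2ζω_n s + ω_n²: ω_n = √73.4 = 8.57 rad/s, and 2ζω_n = 6.80 so ζ = 6.80/(2·8.57) = 0.397.
ω_d = 8.57·√(1 − 0.397²) = 7.86 rad/s.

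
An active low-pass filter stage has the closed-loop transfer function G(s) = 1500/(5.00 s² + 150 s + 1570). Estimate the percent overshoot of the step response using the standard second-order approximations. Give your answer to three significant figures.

%OS ≈ 0.677%

Dividing through by 5.00: denominator becomes s² + 30.00 s + 314.0.
So ω_n = √314.0 = 17.7 rad/s and ζ = 30.00/(2·17.7) = 0.846.
%OS = 100 e^{−πζ/√(1−ζ²)} with ζ = 0.846 gives 0.677%.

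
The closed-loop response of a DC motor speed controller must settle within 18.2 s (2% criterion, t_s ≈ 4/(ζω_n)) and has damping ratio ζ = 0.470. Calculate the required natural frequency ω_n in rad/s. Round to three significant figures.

ω_n ≈ 0.468 rad/s

Rearranging t_s ≈ 4/(ζω_n) gives ω_n = 4/(ζ·t_s) = 4/(0.470 × 18.2) = 0.468 rad/s.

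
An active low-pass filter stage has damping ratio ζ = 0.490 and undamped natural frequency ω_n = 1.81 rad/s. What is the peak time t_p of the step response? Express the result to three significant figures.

The damped frequency is ω_d = ω_n√(1−ζ²) = 1.81·√(1−0.240) = 1.58 rad/s.
Peak time t_p = π/ω_d = π/1.58 = 1.99 s.

t_p ≈ 1.99 s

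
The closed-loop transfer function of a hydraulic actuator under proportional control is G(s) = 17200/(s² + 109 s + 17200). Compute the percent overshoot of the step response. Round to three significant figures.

ω_n = √17200 = 131 rad/s; ζ = 109/(2·131) = 0.416.
Overshoot: exp(−π·0.416/√(1−0.416²)) = 0.238, i.e. 23.8%.

%OS ≈ 23.8%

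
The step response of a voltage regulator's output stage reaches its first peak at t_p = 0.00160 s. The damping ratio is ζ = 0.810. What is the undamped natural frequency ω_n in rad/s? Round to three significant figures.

Peak time t_p = π/ω_d, so ω_d = π/t_p = π/0.00160 = 1960 rad/s.
ω_n = ω_d/√(1−ζ²) = 1960/√0.344 = 3350 rad/s.

ω_n ≈ 3350 rad/s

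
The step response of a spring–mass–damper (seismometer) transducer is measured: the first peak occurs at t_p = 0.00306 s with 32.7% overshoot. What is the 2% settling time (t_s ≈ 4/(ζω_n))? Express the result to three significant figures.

ζ from %OS: ζ = |ln 0.327|/√(π²+ln²0.327) = 0.335.
From t_p = π/ω_d, ω_d = π/0.00306 = 1030 rad/s, so ω_n = ω_d/√(1−ζ²) = 1090 rad/s.
t_s ≈ 4/(ζω_n) = 4/(0.335·1090) = 0.0110 s.

t_s ≈ 0.0110 s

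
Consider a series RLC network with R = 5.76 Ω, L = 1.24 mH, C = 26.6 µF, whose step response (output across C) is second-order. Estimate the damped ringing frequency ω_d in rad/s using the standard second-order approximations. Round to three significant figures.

For a series RLC circuit (capacitor voltage as output), ω_n = 1/√(LC) = 1/√(1.24 mH · 26.6 µF) = 5510 rad/s.
ζ = (R/2)·√(C/L) = (5.76/2)·√(26.6 µF/1.24 mH) = 0.422.
The damped frequency ω_d = ω_n√(1−ζ²) = 4990 rad/s.

ω_d ≈ 4990 rad/s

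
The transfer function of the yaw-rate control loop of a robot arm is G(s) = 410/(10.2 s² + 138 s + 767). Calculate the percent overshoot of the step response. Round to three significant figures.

Dividing through by 10.2: denominator becomes s² + 13.53 s + 75.20.
So ω_n = √75.20 = 8.67 rad/s and ζ = 13.53/(2·8.67) = 0.780.
%OS = 100·exp(−πζ/√(1−ζ²)) = 1.99%.

%OS ≈ 1.99%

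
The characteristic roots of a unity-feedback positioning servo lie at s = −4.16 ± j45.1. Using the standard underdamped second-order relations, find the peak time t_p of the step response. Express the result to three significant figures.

t_p = π/ω_d with ω_d = 45.1 (the imaginary part), so t_p = 0.0697 s.

t_p ≈ 0.0697 s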